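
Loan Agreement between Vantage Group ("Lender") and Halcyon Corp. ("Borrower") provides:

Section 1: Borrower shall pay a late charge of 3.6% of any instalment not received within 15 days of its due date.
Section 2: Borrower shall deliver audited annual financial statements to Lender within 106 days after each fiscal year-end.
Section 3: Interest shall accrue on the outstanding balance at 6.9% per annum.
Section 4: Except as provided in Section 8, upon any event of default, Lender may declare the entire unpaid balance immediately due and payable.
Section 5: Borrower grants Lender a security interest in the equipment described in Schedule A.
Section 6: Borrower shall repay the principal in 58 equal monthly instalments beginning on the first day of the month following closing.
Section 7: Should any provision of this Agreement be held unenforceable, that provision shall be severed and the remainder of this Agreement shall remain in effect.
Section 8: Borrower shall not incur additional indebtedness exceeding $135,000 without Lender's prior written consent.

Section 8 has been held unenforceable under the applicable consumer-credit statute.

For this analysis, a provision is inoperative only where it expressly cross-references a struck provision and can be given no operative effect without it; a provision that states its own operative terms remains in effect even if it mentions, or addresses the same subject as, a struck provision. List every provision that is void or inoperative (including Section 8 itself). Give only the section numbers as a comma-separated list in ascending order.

8

Section 8 is struck. Section 4 mentions Section 8 but its own obligation stands independently of Section 8, so Section 4 is not affected. No other provision's operative terms depend on Section 8. Section 7 is a severability clause and preserves every provision that can still be given independent effect. That leaves Section 1, Section 2, Section 3, Section 4, Section 5, Section 6, and Section 7 in effect.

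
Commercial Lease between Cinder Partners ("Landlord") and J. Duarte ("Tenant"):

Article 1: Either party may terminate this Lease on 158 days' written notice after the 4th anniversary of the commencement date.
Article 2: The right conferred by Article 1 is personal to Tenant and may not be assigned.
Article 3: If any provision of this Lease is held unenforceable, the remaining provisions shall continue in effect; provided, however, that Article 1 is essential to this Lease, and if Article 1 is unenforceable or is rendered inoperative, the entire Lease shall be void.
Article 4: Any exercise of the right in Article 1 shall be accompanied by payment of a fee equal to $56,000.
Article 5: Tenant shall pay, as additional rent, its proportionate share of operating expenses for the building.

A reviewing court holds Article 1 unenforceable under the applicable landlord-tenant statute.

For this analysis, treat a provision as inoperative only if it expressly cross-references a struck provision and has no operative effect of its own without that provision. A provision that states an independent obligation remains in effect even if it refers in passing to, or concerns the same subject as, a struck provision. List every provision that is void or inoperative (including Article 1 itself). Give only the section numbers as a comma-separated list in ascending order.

1, 2, 3, 4, 5

Article 1 is struck. Article 2 merely fixes the non-assignment of Article 1; with Article 1 gone it has nothing to operate on and falls away. The only function of Article 4 is the exercise fee for Article 1, so it cannot stand once Article 1 is removed. Article 3 makes Article 1 an essential term, and Article 1 is the provision held invalid; under Article 3, the entire Lease is therefore void. No provision of the Lease survives.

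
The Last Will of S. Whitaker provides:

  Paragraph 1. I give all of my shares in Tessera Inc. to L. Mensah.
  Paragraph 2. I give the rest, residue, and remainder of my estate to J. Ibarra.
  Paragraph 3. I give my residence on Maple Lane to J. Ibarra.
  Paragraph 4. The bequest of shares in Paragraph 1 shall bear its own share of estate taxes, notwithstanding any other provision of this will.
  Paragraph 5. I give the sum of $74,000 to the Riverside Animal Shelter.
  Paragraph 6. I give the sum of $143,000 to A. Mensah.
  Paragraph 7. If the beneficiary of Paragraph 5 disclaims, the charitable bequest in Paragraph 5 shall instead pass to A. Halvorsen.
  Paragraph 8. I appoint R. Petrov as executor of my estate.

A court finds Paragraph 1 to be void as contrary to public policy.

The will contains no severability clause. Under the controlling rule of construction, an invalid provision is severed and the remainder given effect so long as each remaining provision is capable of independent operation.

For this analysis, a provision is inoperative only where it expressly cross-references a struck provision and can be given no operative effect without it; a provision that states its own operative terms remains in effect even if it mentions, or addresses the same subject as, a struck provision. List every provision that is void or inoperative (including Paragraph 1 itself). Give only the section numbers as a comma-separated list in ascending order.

Paragraph 1 is struck. Paragraph 4 merely fixes the tax charge on Paragraph 1; with Paragraph 1 gone it has nothing to operate on and falls away. With no severability clause, the stated default rule severs what cannot stand and enforces each remaining provision that can operate on its own. Paragraph 2, Paragraph 3, Paragraph 5, Paragraph 6, Paragraph 7, and Paragraph 8 remain in effect.

1, 4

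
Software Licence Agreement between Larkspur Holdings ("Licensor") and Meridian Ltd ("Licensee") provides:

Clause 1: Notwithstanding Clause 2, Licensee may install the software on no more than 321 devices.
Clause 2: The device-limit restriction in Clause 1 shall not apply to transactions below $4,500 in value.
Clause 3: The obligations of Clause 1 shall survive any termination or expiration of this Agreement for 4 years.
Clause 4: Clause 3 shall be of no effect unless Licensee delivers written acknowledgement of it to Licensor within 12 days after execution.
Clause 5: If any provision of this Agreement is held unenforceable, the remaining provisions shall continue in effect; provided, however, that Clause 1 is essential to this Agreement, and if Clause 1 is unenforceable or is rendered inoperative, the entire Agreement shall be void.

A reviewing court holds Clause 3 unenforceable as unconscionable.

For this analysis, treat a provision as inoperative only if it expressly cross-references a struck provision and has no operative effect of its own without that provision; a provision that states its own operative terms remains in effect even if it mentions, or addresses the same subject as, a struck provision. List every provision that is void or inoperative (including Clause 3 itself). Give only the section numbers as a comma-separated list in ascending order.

3, 4

Clause 3 is struck. Clause 4 has no operative effect of its own apart from Clause 3 and is therefore inoperative. Clause 5 makes Clause 1 an essential term, but Clause 1 is unaffected, so the severability proviso in Clause 5 preserves the remaining provisions. The provisions still in force are Clause 1, Clause 2, and Clause 5.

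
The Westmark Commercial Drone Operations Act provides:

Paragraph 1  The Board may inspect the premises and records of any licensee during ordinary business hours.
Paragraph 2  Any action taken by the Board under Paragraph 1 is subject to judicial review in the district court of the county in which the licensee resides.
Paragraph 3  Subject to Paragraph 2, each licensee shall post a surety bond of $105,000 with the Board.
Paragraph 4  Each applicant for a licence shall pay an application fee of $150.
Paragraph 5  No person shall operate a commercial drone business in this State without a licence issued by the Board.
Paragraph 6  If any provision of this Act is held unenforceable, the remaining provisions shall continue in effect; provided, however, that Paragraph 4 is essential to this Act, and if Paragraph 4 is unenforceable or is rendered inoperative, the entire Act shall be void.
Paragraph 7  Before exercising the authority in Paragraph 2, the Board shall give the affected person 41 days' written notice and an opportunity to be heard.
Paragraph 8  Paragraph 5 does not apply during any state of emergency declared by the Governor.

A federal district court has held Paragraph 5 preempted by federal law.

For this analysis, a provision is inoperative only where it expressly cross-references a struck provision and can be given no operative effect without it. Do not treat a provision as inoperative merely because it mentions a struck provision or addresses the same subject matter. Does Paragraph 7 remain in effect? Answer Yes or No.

Yes

Paragraph 5 is struck. Paragraph 8 has no operative effect of its own apart from Paragraph 5 and is therefore inoperative. Paragraph 6 makes Paragraph 4 an essential term, but Paragraph 4 is unaffected, so the severability proviso in Paragraph 6 preserves the remaining provisions. That leaves Paragraph 1, Paragraph 2, Paragraph 3, Paragraph 4, Paragraph 6, and Paragraph 7 in effect. Paragraph 7 is among the surviving provisions, so the answer is yes.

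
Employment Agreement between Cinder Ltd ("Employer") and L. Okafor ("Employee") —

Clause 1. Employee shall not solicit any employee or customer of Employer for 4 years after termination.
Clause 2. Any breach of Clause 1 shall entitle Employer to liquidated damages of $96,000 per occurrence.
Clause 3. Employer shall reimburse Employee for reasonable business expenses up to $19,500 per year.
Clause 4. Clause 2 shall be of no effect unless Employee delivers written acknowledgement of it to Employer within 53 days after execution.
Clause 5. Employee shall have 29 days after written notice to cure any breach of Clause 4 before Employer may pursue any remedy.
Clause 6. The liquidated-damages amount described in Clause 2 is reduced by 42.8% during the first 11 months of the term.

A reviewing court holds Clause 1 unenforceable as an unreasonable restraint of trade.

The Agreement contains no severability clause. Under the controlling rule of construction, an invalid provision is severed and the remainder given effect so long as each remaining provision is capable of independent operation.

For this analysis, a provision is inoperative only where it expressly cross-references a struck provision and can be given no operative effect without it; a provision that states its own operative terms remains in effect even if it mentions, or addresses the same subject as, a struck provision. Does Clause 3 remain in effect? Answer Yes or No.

Yes

Clause 1 is struck. Clause 2 operates only by reference to Clause 1, so it falls with Clause 1. Clause 4 has no operative effect of its own apart from Clause 2 and is therefore inoperative. The whole of Clause 6 is the introductory reduction to the liquidated-damages amount, defined by reference to Clause 2, so Clause 6 cannot stand once Clause 2 is removed. The only function of Clause 5 is the cure period for breach of Clause 4, so it cannot stand once Clause 4 is removed. Under the stated default rule, only provisions that cannot operate independently fall away; the rest are enforced. Only Clause 3 remains in effect. Clause 3 is among the surviving provisions, so the answer is yes.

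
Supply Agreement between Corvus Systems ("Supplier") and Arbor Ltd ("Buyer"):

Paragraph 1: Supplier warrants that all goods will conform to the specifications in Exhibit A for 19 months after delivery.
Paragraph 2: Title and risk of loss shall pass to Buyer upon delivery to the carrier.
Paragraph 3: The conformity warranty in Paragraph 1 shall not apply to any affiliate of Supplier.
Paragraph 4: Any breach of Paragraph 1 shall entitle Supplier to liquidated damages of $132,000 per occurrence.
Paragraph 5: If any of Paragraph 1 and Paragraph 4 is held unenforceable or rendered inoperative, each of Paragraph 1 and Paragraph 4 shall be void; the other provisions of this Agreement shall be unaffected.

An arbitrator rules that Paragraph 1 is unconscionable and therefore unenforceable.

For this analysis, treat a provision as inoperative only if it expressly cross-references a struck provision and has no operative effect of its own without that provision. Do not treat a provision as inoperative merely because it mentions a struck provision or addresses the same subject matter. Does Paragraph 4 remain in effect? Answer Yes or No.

No

Paragraph 1 is struck. Paragraph 3 has no operative effect of its own apart from Paragraph 1 and is therefore inoperative. Paragraph 4 has no operative effect of its own apart from Paragraph 1 and is therefore inoperative. Paragraph 5 declares Paragraph 1 and Paragraph 4 mutually dependent; since one of them has fallen, all of them are of no effect. The remainder continues in force under Paragraph 5. That leaves Paragraph 2 and Paragraph 5 in effect. Paragraph 4 is among the inoperative provisions, so the answer is no.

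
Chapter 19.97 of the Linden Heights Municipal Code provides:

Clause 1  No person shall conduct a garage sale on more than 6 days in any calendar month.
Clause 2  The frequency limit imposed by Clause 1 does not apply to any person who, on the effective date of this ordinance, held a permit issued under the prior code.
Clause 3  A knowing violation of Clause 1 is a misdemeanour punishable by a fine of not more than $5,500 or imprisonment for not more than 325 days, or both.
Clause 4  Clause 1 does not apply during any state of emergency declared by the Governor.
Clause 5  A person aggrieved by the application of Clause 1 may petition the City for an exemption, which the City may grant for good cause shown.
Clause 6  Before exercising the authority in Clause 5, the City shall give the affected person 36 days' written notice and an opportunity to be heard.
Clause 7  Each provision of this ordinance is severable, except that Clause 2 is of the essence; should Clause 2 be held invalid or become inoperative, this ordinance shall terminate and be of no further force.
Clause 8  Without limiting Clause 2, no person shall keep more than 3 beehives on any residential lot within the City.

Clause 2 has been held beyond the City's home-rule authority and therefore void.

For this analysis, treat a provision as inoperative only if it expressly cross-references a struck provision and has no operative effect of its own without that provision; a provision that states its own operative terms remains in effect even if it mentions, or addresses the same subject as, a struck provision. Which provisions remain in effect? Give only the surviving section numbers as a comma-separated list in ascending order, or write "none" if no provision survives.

none

Clause 2 is struck. Nothing else in the ordinance is defined by reference to Clause 2. Clause 7 makes Clause 2 an essential term, and Clause 2 is the provision held invalid; under Clause 7, the entire ordinance is therefore void. No provision of the ordinance survives.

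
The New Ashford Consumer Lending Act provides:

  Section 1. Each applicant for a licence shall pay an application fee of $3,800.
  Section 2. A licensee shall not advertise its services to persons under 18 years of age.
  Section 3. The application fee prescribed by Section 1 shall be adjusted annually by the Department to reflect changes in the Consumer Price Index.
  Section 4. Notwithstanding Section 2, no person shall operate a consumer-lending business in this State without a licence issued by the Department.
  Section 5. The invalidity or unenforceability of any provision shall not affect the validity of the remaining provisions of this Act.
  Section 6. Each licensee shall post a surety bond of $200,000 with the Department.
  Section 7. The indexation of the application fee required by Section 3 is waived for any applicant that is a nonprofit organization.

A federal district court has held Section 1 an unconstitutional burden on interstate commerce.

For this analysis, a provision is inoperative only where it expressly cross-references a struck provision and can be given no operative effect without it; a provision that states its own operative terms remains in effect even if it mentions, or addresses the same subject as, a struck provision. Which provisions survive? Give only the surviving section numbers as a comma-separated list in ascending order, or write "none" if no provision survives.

2, 4, 5, 6

Section 1 is struck. The whole of Section 3 is the indexation of the application fee, defined by reference to Section 1, so Section 3 cannot stand once Section 1 is removed. Section 7 operates only by reference to Section 3, so it falls with Section 3. Under the severability clause in Section 5, the remaining provisions continue in force. Section 2, Section 4, Section 5, and Section 6 remain in effect.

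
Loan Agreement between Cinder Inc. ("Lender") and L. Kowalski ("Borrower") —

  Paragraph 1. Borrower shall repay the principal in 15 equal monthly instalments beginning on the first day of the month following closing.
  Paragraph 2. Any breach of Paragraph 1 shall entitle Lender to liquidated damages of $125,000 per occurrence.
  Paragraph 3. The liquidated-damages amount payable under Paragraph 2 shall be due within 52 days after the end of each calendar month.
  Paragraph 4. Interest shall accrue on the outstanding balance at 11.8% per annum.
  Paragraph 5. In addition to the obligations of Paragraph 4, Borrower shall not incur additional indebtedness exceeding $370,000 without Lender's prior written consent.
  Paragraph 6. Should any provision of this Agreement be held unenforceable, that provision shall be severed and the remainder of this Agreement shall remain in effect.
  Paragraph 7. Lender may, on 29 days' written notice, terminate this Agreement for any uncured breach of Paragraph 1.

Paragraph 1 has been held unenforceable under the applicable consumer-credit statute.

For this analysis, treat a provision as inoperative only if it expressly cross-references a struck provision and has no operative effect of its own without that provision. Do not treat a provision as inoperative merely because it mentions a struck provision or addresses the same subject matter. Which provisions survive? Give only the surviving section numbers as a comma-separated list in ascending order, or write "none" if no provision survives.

Paragraph 1 is struck. Paragraph 2 has no operative effect of its own apart from Paragraph 1 and is therefore inoperative. Paragraph 7 has no operative effect of its own apart from Paragraph 1 and is therefore inoperative. Paragraph 3 has no operative effect of its own apart from Paragraph 2 and is therefore inoperative. Under the severability clause in Paragraph 6, the remaining provisions continue in force. The provisions still in force are Paragraph 4, Paragraph 5, and Paragraph 6.

4, 5, 6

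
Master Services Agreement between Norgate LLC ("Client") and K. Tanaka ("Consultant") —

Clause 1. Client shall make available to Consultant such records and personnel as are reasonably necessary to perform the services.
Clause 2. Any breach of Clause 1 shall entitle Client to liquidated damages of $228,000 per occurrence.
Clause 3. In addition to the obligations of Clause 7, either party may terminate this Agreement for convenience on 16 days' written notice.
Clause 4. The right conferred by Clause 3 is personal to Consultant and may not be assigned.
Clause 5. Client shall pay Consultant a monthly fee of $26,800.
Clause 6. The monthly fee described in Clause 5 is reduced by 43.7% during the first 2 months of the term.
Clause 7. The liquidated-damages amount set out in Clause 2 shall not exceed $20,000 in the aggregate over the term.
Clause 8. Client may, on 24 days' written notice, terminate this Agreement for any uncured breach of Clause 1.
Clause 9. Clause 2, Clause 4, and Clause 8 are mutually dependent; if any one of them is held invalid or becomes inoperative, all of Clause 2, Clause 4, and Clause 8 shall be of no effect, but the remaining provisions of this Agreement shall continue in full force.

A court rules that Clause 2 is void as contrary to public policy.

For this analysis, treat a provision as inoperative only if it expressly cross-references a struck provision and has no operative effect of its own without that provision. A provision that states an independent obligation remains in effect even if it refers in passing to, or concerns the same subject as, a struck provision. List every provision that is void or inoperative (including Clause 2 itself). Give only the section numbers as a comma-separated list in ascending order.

2, 4, 7, 8

Clause 2 is struck. Clause 7 has no operative effect of its own apart from Clause 2 and is therefore inoperative. Clause 3 mentions Clause 7 but its own obligation stands independently of Clause 7, so Clause 3 is not affected. Clause 9 declares Clause 2, Clause 4, and Clause 8 mutually dependent; since one of them has fallen, all of them are of no effect. That brings down Clause 4 and Clause 8 as well. The remainder continues in force under Clause 9. Clause 1, Clause 3, Clause 5, Clause 6, and Clause 9 remain in effect.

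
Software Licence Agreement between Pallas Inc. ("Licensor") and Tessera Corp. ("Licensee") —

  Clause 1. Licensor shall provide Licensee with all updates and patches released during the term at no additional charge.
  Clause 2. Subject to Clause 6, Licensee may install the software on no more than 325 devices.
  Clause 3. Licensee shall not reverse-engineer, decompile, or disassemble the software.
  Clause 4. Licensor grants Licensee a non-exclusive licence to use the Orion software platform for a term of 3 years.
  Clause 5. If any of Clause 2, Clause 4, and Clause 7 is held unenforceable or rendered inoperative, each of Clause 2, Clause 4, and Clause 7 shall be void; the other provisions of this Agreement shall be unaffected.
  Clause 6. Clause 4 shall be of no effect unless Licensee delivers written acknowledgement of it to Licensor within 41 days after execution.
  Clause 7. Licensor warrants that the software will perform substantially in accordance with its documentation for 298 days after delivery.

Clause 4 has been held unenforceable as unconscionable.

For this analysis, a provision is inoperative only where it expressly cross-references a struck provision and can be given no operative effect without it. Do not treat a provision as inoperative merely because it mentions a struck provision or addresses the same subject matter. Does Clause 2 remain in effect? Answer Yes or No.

Clause 4 is struck. Clause 6 operates only by reference to Clause 4, so it falls with Clause 4. Clause 5 declares Clause 2, Clause 4, and Clause 7 mutually dependent; since one of them has fallen, all of them are of no effect. That brings down Clause 2 and Clause 7 as well. The remainder continues in force under Clause 5. That leaves Clause 1, Clause 3, and Clause 5 in effect. Clause 2 is among the inoperative provisions, so the answer is no.

No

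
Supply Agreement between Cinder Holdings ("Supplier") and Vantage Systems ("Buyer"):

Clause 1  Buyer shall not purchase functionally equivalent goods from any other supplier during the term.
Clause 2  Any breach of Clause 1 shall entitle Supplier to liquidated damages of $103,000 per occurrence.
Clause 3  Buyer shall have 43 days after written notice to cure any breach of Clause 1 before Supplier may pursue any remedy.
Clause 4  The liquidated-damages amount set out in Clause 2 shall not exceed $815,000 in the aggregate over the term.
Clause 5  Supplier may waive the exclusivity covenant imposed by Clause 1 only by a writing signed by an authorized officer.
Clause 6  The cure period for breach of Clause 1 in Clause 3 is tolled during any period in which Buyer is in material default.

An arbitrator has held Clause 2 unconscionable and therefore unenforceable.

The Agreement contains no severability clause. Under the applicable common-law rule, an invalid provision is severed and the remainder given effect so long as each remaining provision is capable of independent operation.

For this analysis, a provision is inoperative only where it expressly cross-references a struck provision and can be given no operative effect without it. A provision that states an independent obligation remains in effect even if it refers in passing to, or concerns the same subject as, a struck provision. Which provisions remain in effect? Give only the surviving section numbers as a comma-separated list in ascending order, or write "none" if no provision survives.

Clause 2 is struck. Clause 4 has no operative effect of its own apart from Clause 2 and is therefore inoperative. Under the stated default rule, only provisions that cannot operate independently fall away; the rest are enforced. That leaves Clause 1, Clause 3, Clause 5, and Clause 6 in effect.

1, 3, 5, 6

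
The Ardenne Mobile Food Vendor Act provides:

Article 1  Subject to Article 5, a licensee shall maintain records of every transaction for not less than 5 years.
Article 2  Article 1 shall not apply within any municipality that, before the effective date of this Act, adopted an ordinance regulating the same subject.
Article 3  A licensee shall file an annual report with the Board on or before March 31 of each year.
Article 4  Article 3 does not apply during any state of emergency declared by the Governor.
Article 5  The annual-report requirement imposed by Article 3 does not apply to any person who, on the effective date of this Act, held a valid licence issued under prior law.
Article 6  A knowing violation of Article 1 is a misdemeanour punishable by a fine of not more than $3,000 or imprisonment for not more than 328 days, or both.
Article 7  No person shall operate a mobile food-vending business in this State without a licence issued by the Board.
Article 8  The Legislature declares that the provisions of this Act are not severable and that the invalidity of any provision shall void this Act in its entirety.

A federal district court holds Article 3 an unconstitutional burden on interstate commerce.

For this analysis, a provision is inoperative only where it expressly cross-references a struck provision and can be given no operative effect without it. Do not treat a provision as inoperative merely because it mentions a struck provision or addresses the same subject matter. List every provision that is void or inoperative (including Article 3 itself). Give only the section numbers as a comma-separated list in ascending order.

Article 3 is struck. Article 4 merely fixes the emergency suspension of Article 3; with Article 3 gone it has nothing to operate on and falls away. Article 5 operates only by reference to Article 3, so it falls with Article 3. Article 8 provides that the Act is not severable, so the invalidity of any one provision voids the entire Act. No provision of the Act survives.

1, 2, 3, 4, 5, 6, 7, 8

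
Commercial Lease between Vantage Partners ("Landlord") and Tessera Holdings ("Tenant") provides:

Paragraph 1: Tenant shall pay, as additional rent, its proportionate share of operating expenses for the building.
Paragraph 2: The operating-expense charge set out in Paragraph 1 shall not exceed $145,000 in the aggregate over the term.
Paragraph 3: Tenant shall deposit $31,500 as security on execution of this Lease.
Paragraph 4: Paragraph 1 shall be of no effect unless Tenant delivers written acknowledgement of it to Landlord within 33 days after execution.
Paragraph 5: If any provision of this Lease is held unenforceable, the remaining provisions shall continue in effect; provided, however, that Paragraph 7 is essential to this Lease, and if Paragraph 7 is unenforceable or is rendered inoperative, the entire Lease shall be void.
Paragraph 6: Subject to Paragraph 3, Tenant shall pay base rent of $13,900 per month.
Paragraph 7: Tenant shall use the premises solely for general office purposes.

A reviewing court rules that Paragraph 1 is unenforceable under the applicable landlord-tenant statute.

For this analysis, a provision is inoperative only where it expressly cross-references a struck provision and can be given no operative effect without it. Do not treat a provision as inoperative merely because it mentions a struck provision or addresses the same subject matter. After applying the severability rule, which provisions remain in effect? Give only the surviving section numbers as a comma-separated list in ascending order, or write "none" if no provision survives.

Paragraph 1 is struck. Paragraph 2 does nothing except set the aggregate cap on the operating-expense charge by reference to Paragraph 1; with Paragraph 1 gone it has no independent effect and is inoperative. The only function of Paragraph 4 is the acknowledgement condition for Paragraph 1, so it cannot stand once Paragraph 1 is removed. Paragraph 5 makes Paragraph 7 an essential term, but Paragraph 7 is unaffected, so the severability proviso in Paragraph 5 preserves the remaining provisions. The provisions still in force are Paragraph 3, Paragraph 5, Paragraph 6, and Paragraph 7.

3, 5, 6, 7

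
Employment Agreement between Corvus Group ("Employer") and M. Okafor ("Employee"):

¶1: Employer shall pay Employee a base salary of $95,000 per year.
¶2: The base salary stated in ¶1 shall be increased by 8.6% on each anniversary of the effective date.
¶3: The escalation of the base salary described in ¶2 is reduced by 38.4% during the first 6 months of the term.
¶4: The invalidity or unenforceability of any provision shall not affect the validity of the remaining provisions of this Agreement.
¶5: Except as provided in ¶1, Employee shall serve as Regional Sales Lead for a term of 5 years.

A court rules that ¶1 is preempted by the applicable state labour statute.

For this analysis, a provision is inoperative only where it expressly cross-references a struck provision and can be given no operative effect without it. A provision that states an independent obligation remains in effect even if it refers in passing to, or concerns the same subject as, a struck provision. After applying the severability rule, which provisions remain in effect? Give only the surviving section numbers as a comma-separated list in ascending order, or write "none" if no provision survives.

4, 5

¶1 is struck. ¶2 has no operative effect of its own apart from ¶1 and is therefore inoperative. The whole of ¶3 is the introductory reduction to the escalation of the base salary, defined by reference to ¶2, so ¶3 cannot stand once ¶2 is removed. Although ¶5 refers to ¶1, its operative terms do not depend on ¶1, so it remains in effect. ¶4 is a severability clause and preserves every provision that can still be given independent effect. ¶4 and ¶5 remain in effect.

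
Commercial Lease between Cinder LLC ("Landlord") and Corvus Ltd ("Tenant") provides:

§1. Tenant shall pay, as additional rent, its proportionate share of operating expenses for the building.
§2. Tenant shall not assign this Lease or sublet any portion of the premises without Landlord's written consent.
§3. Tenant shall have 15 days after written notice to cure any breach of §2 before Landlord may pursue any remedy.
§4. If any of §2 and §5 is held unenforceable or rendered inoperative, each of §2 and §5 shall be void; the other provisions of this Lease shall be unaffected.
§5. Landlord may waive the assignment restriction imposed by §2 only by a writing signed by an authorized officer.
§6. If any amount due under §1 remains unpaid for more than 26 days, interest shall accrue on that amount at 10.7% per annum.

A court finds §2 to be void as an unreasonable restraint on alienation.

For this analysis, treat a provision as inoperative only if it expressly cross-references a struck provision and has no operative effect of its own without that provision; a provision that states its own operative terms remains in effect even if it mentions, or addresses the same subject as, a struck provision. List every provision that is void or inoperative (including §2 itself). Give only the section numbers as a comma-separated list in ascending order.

§2 is struck. §3 has no operative effect of its own apart from §2 and is therefore inoperative. The only function of §5 is the waiver condition for §2, so it cannot stand once §2 is removed. §4 declares §2 and §5 mutually dependent; since one of them has fallen, all of them are of no effect. The remainder continues in force under §4. The provisions still in force are §1, §4, and §6.

2, 3, 5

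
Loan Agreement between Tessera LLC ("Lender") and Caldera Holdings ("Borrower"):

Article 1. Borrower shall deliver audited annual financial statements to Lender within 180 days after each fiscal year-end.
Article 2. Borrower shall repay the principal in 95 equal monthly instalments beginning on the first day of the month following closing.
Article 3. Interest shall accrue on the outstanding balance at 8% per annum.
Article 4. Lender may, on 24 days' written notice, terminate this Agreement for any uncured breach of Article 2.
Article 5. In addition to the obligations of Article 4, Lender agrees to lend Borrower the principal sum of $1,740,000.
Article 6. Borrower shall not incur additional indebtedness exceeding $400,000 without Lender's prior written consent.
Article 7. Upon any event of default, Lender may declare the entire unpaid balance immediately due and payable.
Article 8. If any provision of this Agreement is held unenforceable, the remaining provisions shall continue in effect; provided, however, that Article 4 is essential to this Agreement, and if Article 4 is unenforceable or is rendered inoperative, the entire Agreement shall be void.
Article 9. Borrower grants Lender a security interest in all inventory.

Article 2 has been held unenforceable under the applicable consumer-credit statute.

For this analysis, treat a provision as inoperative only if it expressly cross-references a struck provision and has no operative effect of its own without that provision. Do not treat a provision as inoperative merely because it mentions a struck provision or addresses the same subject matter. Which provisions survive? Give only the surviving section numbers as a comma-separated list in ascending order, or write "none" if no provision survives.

Article 2 is struck. The only function of Article 4 is the termination right for breach of Article 2, so it cannot stand once Article 2 is removed. Article 8 makes Article 4 an essential term, and Article 4 has been rendered inoperative by the cascade; under Article 8, the entire Agreement is therefore void. No provision of the Agreement survives.

none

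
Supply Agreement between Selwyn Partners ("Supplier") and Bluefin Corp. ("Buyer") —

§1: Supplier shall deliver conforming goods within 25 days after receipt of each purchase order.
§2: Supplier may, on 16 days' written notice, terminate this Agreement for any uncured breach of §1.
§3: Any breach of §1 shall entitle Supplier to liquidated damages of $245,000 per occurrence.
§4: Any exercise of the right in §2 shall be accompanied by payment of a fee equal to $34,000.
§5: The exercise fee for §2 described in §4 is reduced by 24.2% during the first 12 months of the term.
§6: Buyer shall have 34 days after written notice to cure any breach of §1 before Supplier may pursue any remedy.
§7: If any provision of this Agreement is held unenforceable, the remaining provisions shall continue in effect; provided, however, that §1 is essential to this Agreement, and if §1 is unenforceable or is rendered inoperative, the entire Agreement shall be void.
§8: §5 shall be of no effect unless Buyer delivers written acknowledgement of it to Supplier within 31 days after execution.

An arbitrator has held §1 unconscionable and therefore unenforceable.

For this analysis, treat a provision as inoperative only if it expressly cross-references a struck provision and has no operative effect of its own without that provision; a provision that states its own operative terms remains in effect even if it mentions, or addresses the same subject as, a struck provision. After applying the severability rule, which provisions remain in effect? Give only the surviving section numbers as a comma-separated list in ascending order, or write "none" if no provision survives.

none

§1 is struck. The only function of §2 is the termination right for breach of §1, so it cannot stand once §1 is removed. §3 operates only by reference to §1, so it falls with §1. §6 operates only by reference to §1, so it falls with §1. §4 merely fixes the exercise fee for §2; with §2 gone it has nothing to operate on and falls away. §5 has no operative effect of its own apart from §4 and is therefore inoperative. §8 merely fixes the acknowledgement condition for §5; with §5 gone it has nothing to operate on and falls away. §7 makes §1 an essential term, and §1 is the provision held invalid; under §7, the entire Agreement is therefore void. No provision of the Agreement survives.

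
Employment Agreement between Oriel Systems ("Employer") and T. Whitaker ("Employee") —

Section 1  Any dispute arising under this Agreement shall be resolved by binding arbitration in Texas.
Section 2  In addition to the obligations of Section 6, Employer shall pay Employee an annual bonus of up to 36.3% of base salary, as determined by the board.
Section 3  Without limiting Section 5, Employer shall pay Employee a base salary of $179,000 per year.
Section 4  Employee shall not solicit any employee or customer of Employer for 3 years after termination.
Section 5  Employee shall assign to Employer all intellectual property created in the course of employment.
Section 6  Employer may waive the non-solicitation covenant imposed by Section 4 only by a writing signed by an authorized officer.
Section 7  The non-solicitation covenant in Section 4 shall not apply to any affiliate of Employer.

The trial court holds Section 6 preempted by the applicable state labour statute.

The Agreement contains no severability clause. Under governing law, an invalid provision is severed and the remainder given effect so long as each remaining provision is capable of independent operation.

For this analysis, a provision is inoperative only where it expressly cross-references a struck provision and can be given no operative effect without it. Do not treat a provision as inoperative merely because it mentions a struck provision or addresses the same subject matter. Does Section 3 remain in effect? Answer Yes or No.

Section 6 is struck. Although Section 2 refers to Section 6, its operative terms do not depend on Section 6, so it remains in effect. No other provision's operative terms depend on Section 6. Under the stated default rule, only provisions that cannot operate independently fall away; the rest are enforced. The provisions still in force are Section 1, Section 2, Section 3, Section 4, Section 5, and Section 7. Section 3 is among the surviving provisions, so the answer is yes.

Yes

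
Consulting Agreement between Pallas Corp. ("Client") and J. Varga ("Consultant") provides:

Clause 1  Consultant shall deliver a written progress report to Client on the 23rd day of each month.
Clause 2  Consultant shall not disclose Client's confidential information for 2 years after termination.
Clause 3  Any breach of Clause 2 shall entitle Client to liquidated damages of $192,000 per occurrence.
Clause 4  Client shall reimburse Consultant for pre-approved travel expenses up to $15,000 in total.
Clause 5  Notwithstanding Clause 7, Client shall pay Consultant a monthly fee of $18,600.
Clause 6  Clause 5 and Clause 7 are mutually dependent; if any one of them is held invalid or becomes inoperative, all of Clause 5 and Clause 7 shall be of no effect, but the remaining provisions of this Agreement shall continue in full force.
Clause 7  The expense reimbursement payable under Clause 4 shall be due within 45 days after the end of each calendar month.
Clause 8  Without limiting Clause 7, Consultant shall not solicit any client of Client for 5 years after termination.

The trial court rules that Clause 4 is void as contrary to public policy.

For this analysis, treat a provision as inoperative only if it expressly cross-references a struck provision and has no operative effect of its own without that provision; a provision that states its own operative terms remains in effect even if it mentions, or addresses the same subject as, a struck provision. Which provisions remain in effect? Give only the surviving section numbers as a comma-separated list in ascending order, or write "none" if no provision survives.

1, 2, 3, 6, 8

Clause 4 is struck. Clause 7 does nothing except set the payment deadline for the expense reimbursement by reference to Clause 4; with Clause 4 gone it has no independent effect and is inoperative. Although Clause 8 refers to Clause 7, its operative terms do not depend on Clause 7, so it remains in effect. Clause 6 declares Clause 5 and Clause 7 mutually dependent; since one of them has fallen, all of them are of no effect. That brings down Clause 5 as well. The remainder continues in force under Clause 6. Clause 1, Clause 2, Clause 3, Clause 6, and Clause 8 remain in effect.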